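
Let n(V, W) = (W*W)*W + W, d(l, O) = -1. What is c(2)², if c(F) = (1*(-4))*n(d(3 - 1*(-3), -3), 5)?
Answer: 270400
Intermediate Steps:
n(V, W) = W + W³ (n(V, W) = W²*W + W = W³ + W = W + W³)
c(F) = -520 (c(F) = (1*(-4))*(5 + 5³) = -4*(5 + 125) = -4*130 = -520)
c(2)² = (-520)² = 270400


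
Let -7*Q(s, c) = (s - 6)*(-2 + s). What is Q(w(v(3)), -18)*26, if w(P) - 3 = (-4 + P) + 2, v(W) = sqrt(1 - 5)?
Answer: -26/7 + 312*I/7 ≈ -3.7143 + 44.571*I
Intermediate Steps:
v(W) = 2*I (v(W) = sqrt(-4) = 2*I)
w(P) = 1 + P (w(P) = 3 + ((-4 + P) + 2) = 3 + (-2 + P) = 1 + P)
Q(s, c) = -(-6 + s)*(-2 + s)/7 (Q(s, c) = -(s - 6)*(-2 + s)/7 = -(-6 + s)*(-2 + s)/7)
Q(w(v(3)), -18)*26 = (-12/7 - (1 + 2*I)**2/7 + 8*(1 + 2*I)/7)*26 = (-12/7 - (1 + 2*I)**2/7 + (8/7 + 16*I/7))*26 = (-4/7 - (1 + 2*I)**2/7 + 16*I/7)*26 = -104/7 - 26*(1 + 2*I)**2/7 + 416*I/7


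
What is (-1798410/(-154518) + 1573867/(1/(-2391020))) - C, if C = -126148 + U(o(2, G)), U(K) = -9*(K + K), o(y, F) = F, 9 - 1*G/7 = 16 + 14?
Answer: -96912333725831279/25753 ≈ -3.7631e+12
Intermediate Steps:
G = -147 (G = 63 - 7*(16 + 14) = 63 - 7*30 = 63 - 210 = -147)
U(K) = -18*K
C = -123502 (C = -126148 - 18*(-147) = -126148 + 2646 = -123502)
(-1798410/(-154518) + 1573867/(1/(-2391020))) - C = (-1798410/(-154518) + 1573867/(1/(-2391020))) - 1*(-123502) = (-1798410*(-1/154518) + 1573867/(-1/2391020)) + 123502 = (299735/25753 + 1573867*(-2391020)) + 123502 = (299735/25753 - 3763147474340) + 123502 = -96912336906378285/25753 + 123502 = -96912333725831279/25753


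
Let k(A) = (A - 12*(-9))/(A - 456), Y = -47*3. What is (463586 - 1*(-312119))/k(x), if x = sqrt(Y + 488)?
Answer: -38471089475/11317 + 437497620*sqrt(347)/11317 ≈ -2.6793e+6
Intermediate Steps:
Y = -141
x = sqrt(347) (x = sqrt(-141 + 488) = sqrt(347) ≈ 18.628)
k(A) = (108 + A)/(-456 + A) (k(A) = (A + 108)/(-456 + A) = (108 + A)/(-456 + A))
(463586 - 1*(-312119))/k(x) = (463586 - 1*(-312119))/(((108 + sqrt(347))/(-456 + sqrt(347)))) = (463586 + 312119)*((-456 + sqrt(347))/(108 + sqrt(347))) = 775705*((-456 + sqrt(347))/(108 + sqrt(347))) = 775705*(-456 + sqrt(347))/(108 + sqrt(347))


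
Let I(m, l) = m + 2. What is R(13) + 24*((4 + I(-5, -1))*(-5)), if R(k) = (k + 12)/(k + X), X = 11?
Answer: -2855/24 ≈ -118.96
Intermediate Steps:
I(m, l) = 2 + m
R(k) = (12 + k)/(11 + k) (R(k) = (k + 12)/(k + 11) = (12 + k)/(11 + k))
R(13) + 24*((4 + I(-5, -1))*(-5)) = (12 + 13)/(11 + 13) + 24*((4 + (2 - 5))*(-5)) = 25/24 + 24*((4 - 3)*(-5)) = (1/24)*25 + 24*(1*(-5)) = 25/24 + 24*(-5) = 25/24 - 120 = -2855/24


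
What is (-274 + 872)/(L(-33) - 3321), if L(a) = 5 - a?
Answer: -598/3283 ≈ -0.18215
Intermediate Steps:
(-274 + 872)/(L(-33) - 3321) = (-274 + 872)/((5 - 1*(-33)) - 3321) = 598/((5 + 33) - 3321) = 598/(38 - 3321) = 598/(-3283) = 598*(-1/3283) = -598/3283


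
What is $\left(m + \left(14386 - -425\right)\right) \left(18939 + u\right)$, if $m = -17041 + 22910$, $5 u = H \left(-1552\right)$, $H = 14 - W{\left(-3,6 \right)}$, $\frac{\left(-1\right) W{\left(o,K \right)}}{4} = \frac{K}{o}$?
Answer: $353144088$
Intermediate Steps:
$W{\left(o,K \right)} = - \frac{4 K}{o}$ ($W{\left(o,K \right)} = - 4 \frac{K}{o} = - \frac{4 K}{o}$)
$H = 6$ ($H = 14 - \left(-4\right) 6 \frac{1}{-3} = 14 - \left(-4\right) 6 \left(- \frac{1}{3}\right) = 14 - 8 = 6$)
$u = - \frac{9312}{5}$ ($u = \frac{6 \left(-1552\right)}{5} = \frac{1}{5} \left(-9312\right) = - \frac{9312}{5} \approx -1862.4$)
$m = 5869$
$\left(m + \left(14386 - -425\right)\right) \left(18939 + u\right) = \left(5869 + \left(14386 - -425\right)\right) \left(18939 - \frac{9312}{5}\right) = \left(5869 + \left(14386 + 425\right)\right) \frac{85383}{5} = \left(5869 + 14811\right) \frac{85383}{5} = 20680 \cdot \frac{85383}{5} = 353144088$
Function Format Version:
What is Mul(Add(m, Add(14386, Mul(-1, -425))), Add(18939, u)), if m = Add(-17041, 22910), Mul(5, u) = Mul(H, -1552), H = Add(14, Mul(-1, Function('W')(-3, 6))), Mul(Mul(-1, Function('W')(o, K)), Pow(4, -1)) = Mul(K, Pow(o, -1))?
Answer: 353144088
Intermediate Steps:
Function('W')(o, K) = Mul(-4, K, Pow(o, -1)) (Function('W')(o, K) = Mul(-4, Mul(K, Pow(o, -1))) = Mul(-4, K, Pow(o, -1)))
H = 6 (H = Add(14, Mul(-1, Mul(-4, 6, Pow(-3, -1)))) = Add(14, Mul(-1, Mul(-4, 6, Rational(-1, 3)))) = Add(14, Mul(-1, 8)) = Add(14, -8) = 6)
u = Rational(-9312, 5) (u = Mul(Rational(1, 5), Mul(6, -1552)) = Mul(Rational(1, 5), -9312) = Rational(-9312, 5) ≈ -1862.4)
m = 5869
Mul(Add(m, Add(14386, Mul(-1, -425))), Add(18939, u)) = Mul(Add(5869, Add(14386, Mul(-1, -425))), Add(18939, Rational(-9312, 5))) = Mul(Add(5869, Add(14386, 425)), Rational(85383, 5)) = Mul(Add(5869, 14811), Rational(85383, 5)) = Mul(20680, Rational(85383, 5)) = 353144088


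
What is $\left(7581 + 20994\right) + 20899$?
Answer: $49474$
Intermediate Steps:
$\left(7581 + 20994\right) + 20899 = 28575 + 20899 = 49474$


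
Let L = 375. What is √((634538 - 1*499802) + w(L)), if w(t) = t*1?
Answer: √135111 ≈ 367.57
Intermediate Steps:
w(t) = t
√((634538 - 1*499802) + w(L)) = √((634538 - 1*499802) + 375) = √((634538 - 499802) + 375) = √(134736 + 375) = √135111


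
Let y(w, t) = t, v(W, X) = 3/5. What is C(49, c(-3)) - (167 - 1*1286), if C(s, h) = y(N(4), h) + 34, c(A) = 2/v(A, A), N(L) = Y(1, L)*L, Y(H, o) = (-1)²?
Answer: 3469/3 ≈ 1156.3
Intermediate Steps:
Y(H, o) = 1
N(L) = L (N(L) = 1*L = L)
v(W, X) = ⅗ (v(W, X) = 3*(⅕) = ⅗)
c(A) = 10/3 (c(A) = 2/(⅗) = 2*(5/3) = 10/3)
C(s, h) = 34 + h (C(s, h) = h + 34 = 34 + h)
C(49, c(-3)) - (167 - 1*1286) = (34 + 10/3) - (167 - 1*1286) = 112/3 - (167 - 1286) = 112/3 - 1*(-1119) = 112/3 + 1119 = 3469/3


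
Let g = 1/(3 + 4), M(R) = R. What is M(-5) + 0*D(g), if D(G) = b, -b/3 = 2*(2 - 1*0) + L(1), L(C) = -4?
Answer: -5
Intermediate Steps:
g = 1/7 ≈ 0.14286
b = 0 (b = -3*(2*(2 - 1*0) - 4) = -3*(2*(2 + 0) - 4) = -3*(2*2 - 4) = -3*(4 - 4) = -3*0 = 0)
D(G) = 0
M(-5) + 0*D(g) = -5 + 0*0 = -5 + 0 = -5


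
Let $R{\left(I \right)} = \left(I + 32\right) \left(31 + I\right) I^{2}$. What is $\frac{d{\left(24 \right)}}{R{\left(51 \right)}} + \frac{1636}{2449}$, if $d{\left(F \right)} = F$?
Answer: $\frac{4826865832}{7225532049} \approx 0.66803$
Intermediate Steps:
$R{\left(I \right)} = I^{2} \left(31 + I\right) \left(32 + I\right)$ ($R{\left(I \right)} = \left(32 + I\right) \left(31 + I\right) I^{2} = \left(31 + I\right) \left(32 + I\right) I^{2} = I^{2} \left(31 + I\right) \left(32 + I\right)$)
$\frac{d{\left(24 \right)}}{R{\left(51 \right)}} + \frac{1636}{2449} = \frac{24}{51^{2} \left(992 + 51^{2} + 63 \cdot 51\right)} + \frac{1636}{2449} = \frac{24}{2601 \left(992 + 2601 + 3213\right)} + 1636 \cdot \frac{1}{2449} = \frac{24}{2601 \cdot 6806} + \frac{1636}{2449} = \frac{24}{17702406} + \frac{1636}{2449} = 24 \cdot \frac{1}{17702406} + \frac{1636}{2449} = \frac{4}{2950401} + \frac{1636}{2449} = \frac{4826865832}{7225532049}$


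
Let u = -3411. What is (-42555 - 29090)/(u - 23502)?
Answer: 71645/26913 ≈ 2.6621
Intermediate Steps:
(-42555 - 29090)/(u - 23502) = (-42555 - 29090)/(-3411 - 23502) = -71645/(-26913) = -71645*(-1/26913) = 71645/26913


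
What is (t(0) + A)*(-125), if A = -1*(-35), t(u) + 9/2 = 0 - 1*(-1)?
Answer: -7875/2 ≈ -3937.5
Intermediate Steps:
t(u) = -7/2 (t(u) = -9/2 + (0 - 1*(-1)) = -9/2 + (0 + 1) = -9/2 + 1 = -7/2)
A = 35
(t(0) + A)*(-125) = (-7/2 + 35)*(-125) = (63/2)*(-125) = -7875/2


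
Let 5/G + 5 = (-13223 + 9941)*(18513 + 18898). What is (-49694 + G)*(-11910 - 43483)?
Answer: 25998805878552843/9444839 ≈ 2.7527e+9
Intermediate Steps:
G = -5/122782907 (G = 5/(-5 + (-13223 + 9941)*(18513 + 18898)) = 5/(-5 - 3282*37411) = 5/(-5 - 122782902) = 5/(-122782907) = 5*(-1/122782907) = -5/122782907 ≈ -4.0722e-8)
(-49694 + G)*(-11910 - 43483) = (-49694 - 5/122782907)*(-11910 - 43483) = -6101573780463/122782907*(-55393) = 25998805878552843/9444839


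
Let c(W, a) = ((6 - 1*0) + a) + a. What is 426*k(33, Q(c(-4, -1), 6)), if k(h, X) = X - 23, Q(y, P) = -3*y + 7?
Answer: -11928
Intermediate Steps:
c(W, a) = 6 + 2*a (c(W, a) = ((6 + 0) + a) + a = (6 + a) + a = 6 + 2*a)
Q(y, P) = 7 - 3*y
k(h, X) = -23 + X
426*k(33, Q(c(-4, -1), 6)) = 426*(-23 + (7 - 3*(6 + 2*(-1)))) = 426*(-23 + (7 - 3*(6 - 2))) = 426*(-23 + (7 - 3*4)) = 426*(-23 + (7 - 12)) = 426*(-23 - 5) = 426*(-28) = -11928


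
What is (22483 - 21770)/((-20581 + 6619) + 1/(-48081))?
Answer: -34281753/671306923 ≈ -0.051067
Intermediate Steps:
(22483 - 21770)/((-20581 + 6619) + 1/(-48081)) = 713/(-13962 - 1/48081) = 713/(-671306923/48081) = 713*(-48081/671306923) = -34281753/671306923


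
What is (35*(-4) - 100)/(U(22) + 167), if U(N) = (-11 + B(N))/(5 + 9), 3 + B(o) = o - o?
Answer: -120/83 ≈ -1.4458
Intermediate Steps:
B(o) = -3 (B(o) = -3 + (o - o) = -3 + 0 = -3)
U(N) = -1 (U(N) = (-11 - 3)/(5 + 9) = -14/14 = -14*1/14 = -1)
(35*(-4) - 100)/(U(22) + 167) = (35*(-4) - 100)/(-1 + 167) = (-140 - 100)/166 = -240*1/166 = -120/83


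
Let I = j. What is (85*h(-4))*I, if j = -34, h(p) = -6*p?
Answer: -69360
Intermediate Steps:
I = -34
(85*h(-4))*I = (85*(-6*(-4)))*(-34) = (85*24)*(-34) = 2040*(-34) = -69360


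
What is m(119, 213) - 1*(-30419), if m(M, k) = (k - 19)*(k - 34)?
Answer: 65145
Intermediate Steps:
m(M, k) = (-34 + k)*(-19 + k) (m(M, k) = (-19 + k)*(-34 + k) = (-34 + k)*(-19 + k))
m(119, 213) - 1*(-30419) = (646 + 213**2 - 53*213) - 1*(-30419) = (646 + 45369 - 11289) + 30419 = 34726 + 30419 = 65145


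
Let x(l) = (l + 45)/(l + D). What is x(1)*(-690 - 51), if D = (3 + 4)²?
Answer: -17043/25 ≈ -681.72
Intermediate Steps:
D = 49 (D = 7² = 49)
x(l) = (45 + l)/(49 + l) (x(l) = (l + 45)/(l + 49) = (45 + l)/(49 + l))
x(1)*(-690 - 51) = ((45 + 1)/(49 + 1))*(-690 - 51) = (46/50)*(-741) = ((1/50)*46)*(-741) = (23/25)*(-741) = -17043/25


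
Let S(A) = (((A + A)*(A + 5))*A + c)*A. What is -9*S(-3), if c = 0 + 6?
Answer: 1134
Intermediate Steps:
c = 6
S(A) = A*(6 + 2*A²*(5 + A)) (S(A) = (((A + A)*(A + 5))*A + 6)*A = (((2*A)*(5 + A))*A + 6)*A = ((2*A*(5 + A))*A + 6)*A = (2*A²*(5 + A) + 6)*A = (6 + 2*A²*(5 + A))*A = A*(6 + 2*A²*(5 + A)))
-9*S(-3) = -18*(-3)*(3 + (-3)³ + 5*(-3)²) = -18*(-3)*(3 - 27 + 5*9) = -18*(-3)*(3 - 27 + 45) = -18*(-3)*21 = -9*(-126) = 1134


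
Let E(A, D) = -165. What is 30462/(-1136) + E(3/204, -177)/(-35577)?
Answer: -180593189/6735912 ≈ -26.811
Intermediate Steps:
30462/(-1136) + E(3/204, -177)/(-35577) = 30462/(-1136) - 165/(-35577) = 30462*(-1/1136) - 165*(-1/35577) = -15231/568 + 55/11859 = -180593189/6735912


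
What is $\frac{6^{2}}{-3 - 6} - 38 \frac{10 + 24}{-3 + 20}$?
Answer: $-80$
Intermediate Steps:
$\frac{6^{2}}{-3 - 6} - 38 \frac{10 + 24}{-3 + 20} = \frac{36}{-9} - 38 \cdot \frac{34}{17} = 36 \left(- \frac{1}{9}\right) - 38 \cdot 34 \cdot \frac{1}{17} = -4 - 76 = -80$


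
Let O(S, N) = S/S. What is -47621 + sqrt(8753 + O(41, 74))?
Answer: -47621 + sqrt(8754) ≈ -47527.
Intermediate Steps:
O(S, N) = 1
-47621 + sqrt(8753 + O(41, 74)) = -47621 + sqrt(8753 + 1) = -47621 + sqrt(8754)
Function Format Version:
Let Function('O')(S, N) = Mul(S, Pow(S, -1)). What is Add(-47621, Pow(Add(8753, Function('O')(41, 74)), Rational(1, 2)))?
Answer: Add(-47621, Pow(8754, Rational(1, 2))) ≈ -47527.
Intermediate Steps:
Function('O')(S, N) = 1
Add(-47621, Pow(Add(8753, Function('O')(41, 74)), Rational(1, 2))) = Add(-47621, Pow(Add(8753, 1), Rational(1, 2))) = Add(-47621, Pow(8754, Rational(1, 2)))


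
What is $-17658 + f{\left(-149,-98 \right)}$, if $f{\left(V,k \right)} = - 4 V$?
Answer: $-17062$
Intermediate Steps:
$-17658 + f{\left(-149,-98 \right)} = -17658 - -596 = -17658 + 596 = -17062$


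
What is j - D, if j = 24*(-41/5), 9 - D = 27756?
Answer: 137751/5 ≈ 27550.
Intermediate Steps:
D = -27747 (D = 9 - 1*27756 = 9 - 27756 = -27747)
j = -984/5 (j = 24*(-41*⅕) = 24*(-41/5) = -984/5 ≈ -196.80)
j - D = -984/5 - 1*(-27747) = -984/5 + 27747 = 137751/5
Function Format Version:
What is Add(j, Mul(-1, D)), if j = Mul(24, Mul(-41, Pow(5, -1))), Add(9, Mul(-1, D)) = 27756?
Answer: Rational(137751, 5) ≈ 27550.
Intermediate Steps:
D = -27747 (D = Add(9, Mul(-1, 27756)) = Add(9, -27756) = -27747)
j = Rational(-984, 5) (j = Mul(24, Mul(-41, Rational(1, 5))) = Mul(24, Rational(-41, 5)) = Rational(-984, 5) ≈ -196.80)
Add(j, Mul(-1, D)) = Add(Rational(-984, 5), Mul(-1, -27747)) = Add(Rational(-984, 5), 27747) = Rational(137751, 5)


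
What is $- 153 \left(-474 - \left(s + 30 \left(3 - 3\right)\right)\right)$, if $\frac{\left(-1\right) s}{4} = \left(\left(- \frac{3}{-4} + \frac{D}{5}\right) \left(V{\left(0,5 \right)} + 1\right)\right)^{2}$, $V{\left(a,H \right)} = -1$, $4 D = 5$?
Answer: $72522$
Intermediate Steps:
$D = \frac{5}{4}$ ($D = \frac{1}{4} \cdot 5 = \frac{5}{4} \approx 1.25$)
$s = 0$ ($s = - 4 \left(\left(- \frac{3}{-4} + \frac{5}{4 \cdot 5}\right) \left(-1 + 1\right)\right)^{2} = - 4 \left(\left(\left(-3\right) \left(- \frac{1}{4}\right) + \frac{5}{4} \cdot \frac{1}{5}\right) 0\right)^{2} = - 4 \left(\left(\frac{3}{4} + \frac{1}{4}\right) 0\right)^{2} = - 4 \left(1 \cdot 0\right)^{2} = - 4 \cdot 0^{2} = \left(-4\right) 0 = 0$)
$- 153 \left(-474 - \left(s + 30 \left(3 - 3\right)\right)\right) = - 153 \left(-474 - 30 \left(3 - 3\right)\right) = - 153 \left(-474 + \left(- 30 \left(3 - 3\right) + 0\right)\right) = - 153 \left(-474 + \left(\left(-30\right) 0 + 0\right)\right) = - 153 \left(-474 + \left(0 + 0\right)\right) = - 153 \left(-474 + 0\right) = \left(-153\right) \left(-474\right) = 72522$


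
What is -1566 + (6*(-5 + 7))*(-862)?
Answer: -11910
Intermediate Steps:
-1566 + (6*(-5 + 7))*(-862) = -1566 + (6*2)*(-862) = -1566 + 12*(-862) = -1566 - 10344 = -11910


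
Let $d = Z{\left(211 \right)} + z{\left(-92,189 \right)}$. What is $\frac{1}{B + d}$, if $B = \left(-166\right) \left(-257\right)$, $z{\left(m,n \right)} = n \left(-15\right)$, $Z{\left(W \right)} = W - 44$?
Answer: $\frac{1}{39994} \approx 2.5004 \cdot 10^{-5}$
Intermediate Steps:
$Z{\left(W \right)} = -44 + W$
$z{\left(m,n \right)} = - 15 n$
$d = -2668$ ($d = \left(-44 + 211\right) - 2835 = 167 - 2835 = -2668$)
$B = 42662$
$\frac{1}{B + d} = \frac{1}{42662 - 2668} = \frac{1}{39994}$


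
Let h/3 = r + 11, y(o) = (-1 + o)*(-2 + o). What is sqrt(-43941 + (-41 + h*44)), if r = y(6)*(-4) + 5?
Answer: 7*I*sqrt(1070) ≈ 228.98*I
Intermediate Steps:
r = -75 (r = (2 + 6**2 - 3*6)*(-4) + 5 = (2 + 36 - 18)*(-4) + 5 = 20*(-4) + 5 = -80 + 5 = -75)
h = -192 (h = 3*(-75 + 11) = 3*(-64) = -192)
sqrt(-43941 + (-41 + h*44)) = sqrt(-43941 + (-41 - 192*44)) = sqrt(-43941 + (-41 - 8448)) = sqrt(-43941 - 8489) = sqrt(-52430) = 7*I*sqrt(1070)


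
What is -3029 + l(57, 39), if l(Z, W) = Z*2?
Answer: -2915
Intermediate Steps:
l(Z, W) = 2*Z
-3029 + l(57, 39) = -3029 + 2*57 = -3029 + 114 = -2915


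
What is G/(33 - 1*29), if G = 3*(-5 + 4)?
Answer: -3/4 ≈ -0.75000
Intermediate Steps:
G = -3 (G = 3*(-1) = -3)
G/(33 - 1*29) = -3/(33 - 1*29) = -3/(33 - 29) = -3/4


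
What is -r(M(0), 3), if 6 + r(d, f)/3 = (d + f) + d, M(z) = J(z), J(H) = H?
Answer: 9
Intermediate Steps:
M(z) = z
r(d, f) = -18 + 3*f + 6*d (r(d, f) = -18 + 3*((d + f) + d) = -18 + 3*(f + 2*d) = -18 + (3*f + 6*d) = -18 + 3*f + 6*d)
-r(M(0), 3) = -(-18 + 3*3 + 6*0) = -(-18 + 9 + 0) = -1*(-9) = 9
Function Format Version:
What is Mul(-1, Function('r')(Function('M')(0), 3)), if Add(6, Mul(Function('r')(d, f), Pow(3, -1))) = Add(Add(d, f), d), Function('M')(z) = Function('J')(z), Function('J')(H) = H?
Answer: 9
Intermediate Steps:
Function('M')(z) = z
Function('r')(d, f) = Add(-18, Mul(3, f), Mul(6, d)) (Function('r')(d, f) = Add(-18, Mul(3, Add(Add(d, f), d))) = Add(-18, Mul(3, Add(f, Mul(2, d)))) = Add(-18, Add(Mul(3, f), Mul(6, d))) = Add(-18, Mul(3, f), Mul(6, d)))
Mul(-1, Function('r')(Function('M')(0), 3)) = Mul(-1, Add(-18, Mul(3, 3), Mul(6, 0))) = Mul(-1, Add(-18, 9, 0)) = Mul(-1, -9) = 9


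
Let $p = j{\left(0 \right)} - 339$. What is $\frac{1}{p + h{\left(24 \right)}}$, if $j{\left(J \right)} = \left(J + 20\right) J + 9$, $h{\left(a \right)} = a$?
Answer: $- \frac{1}{306} \approx -0.003268$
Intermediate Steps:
$j{\left(J \right)} = 9 + J \left(20 + J\right)$ ($j{\left(J \right)} = \left(20 + J\right) J + 9 = J \left(20 + J\right) + 9 = 9 + J \left(20 + J\right)$)
$p = -330$ ($p = \left(9 + 0^{2} + 20 \cdot 0\right) - 339 = \left(9 + 0 + 0\right) - 339 = 9 - 339 = -330$)
$\frac{1}{p + h{\left(24 \right)}} = \frac{1}{-330 + 24} = \frac{1}{-306} = - \frac{1}{306}$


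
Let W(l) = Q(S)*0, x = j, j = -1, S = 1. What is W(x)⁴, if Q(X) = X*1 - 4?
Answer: 0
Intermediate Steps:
Q(X) = -4 + X (Q(X) = X - 4 = -4 + X)
x = -1
W(l) = 0 (W(l) = (-4 + 1)*0 = -3*0 = 0)
W(x)⁴ = 0⁴ = 0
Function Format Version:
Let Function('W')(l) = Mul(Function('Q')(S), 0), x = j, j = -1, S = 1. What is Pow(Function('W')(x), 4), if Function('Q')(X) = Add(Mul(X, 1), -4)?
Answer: 0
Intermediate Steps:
Function('Q')(X) = Add(-4, X) (Function('Q')(X) = Add(X, -4) = Add(-4, X))
x = -1
Function('W')(l) = 0 (Function('W')(l) = Mul(Add(-4, 1), 0) = Mul(-3, 0) = 0)
Pow(Function('W')(x), 4) = Pow(0, 4) = 0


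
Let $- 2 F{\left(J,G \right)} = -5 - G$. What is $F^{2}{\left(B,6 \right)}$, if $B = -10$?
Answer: $\frac{121}{4} \approx 30.25$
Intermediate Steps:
$F{\left(J,G \right)} = \frac{5}{2} + \frac{G}{2}$ ($F{\left(J,G \right)} = - \frac{-5 - G}{2} = \frac{5}{2} + \frac{G}{2}$)
$F^{2}{\left(B,6 \right)} = \left(\frac{5}{2} + \frac{1}{2} \cdot 6\right)^{2} = \left(\frac{5}{2} + 3\right)^{2} = \left(\frac{11}{2}\right)^{2} = \frac{121}{4}$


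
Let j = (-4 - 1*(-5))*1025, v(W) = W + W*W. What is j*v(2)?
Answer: 6150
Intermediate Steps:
v(W) = W + W²
j = 1025 (j = (-4 + 5)*1025 = 1*1025 = 1025)
j*v(2) = 1025*(2*(1 + 2)) = 1025*(2*3) = 1025*6 = 6150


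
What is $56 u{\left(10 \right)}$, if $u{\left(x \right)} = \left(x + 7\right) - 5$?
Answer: $672$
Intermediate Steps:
$u{\left(x \right)} = 2 + x$ ($u{\left(x \right)} = \left(7 + x\right) - 5 = 2 + x$)
$56 u{\left(10 \right)} = 56 \left(2 + 10\right) = 56 \cdot 12 = 672$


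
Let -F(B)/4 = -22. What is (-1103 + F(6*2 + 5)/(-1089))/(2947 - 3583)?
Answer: 109205/62964 ≈ 1.7344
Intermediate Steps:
F(B) = 88 (F(B) = -4*(-22) = 88)
(-1103 + F(6*2 + 5)/(-1089))/(2947 - 3583) = (-1103 + 88/(-1089))/(2947 - 3583) = (-1103 + 88*(-1/1089))/(-636) = (-1103 - 8/99)*(-1/636) = -109205/99*(-1/636) = 109205/62964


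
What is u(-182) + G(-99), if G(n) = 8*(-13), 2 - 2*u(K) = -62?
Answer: -72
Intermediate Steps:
u(K) = 32 (u(K) = 1 - ½*(-62) = 1 + 31 = 32)
G(n) = -104
u(-182) + G(-99) = 32 - 104 = -72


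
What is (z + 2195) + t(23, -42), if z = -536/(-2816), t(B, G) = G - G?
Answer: 772707/352 ≈ 2195.2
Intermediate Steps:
t(B, G) = 0
z = 67/352 (z = -536*(-1/2816) = 67/352 ≈ 0.19034)
(z + 2195) + t(23, -42) = (67/352 + 2195) + 0 = 772707/352 + 0 = 772707/352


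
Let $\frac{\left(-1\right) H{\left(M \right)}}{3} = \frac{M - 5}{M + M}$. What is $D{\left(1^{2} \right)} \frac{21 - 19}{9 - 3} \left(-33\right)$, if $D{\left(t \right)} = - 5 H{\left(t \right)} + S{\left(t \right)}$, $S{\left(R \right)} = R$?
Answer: $319$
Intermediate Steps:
$H{\left(M \right)} = - \frac{3 \left(-5 + M\right)}{2 M}$ ($H{\left(M \right)} = - 3 \frac{M - 5}{M + M} = - 3 \frac{-5 + M}{2 M} = - \frac{3 \left(-5 + M\right)}{2 M}$)
$D{\left(t \right)} = t - \frac{15 \left(5 - t\right)}{2 t}$ ($D{\left(t \right)} = - 5 \frac{3 \left(5 - t\right)}{2 t} + t = - \frac{15 \left(5 - t\right)}{2 t} + t = t - \frac{15 \left(5 - t\right)}{2 t}$)
$D{\left(1^{2} \right)} \frac{21 - 19}{9 - 3} \left(-33\right) = \left(\frac{15}{2} + 1^{2} - \frac{75}{2 \cdot 1^{2}}\right) \frac{21 - 19}{9 - 3} \left(-33\right) = \left(\frac{15}{2} + 1 - \frac{75}{2 \cdot 1}\right) \frac{2}{6} \left(-33\right) = \left(\frac{15}{2} + 1 - \frac{75}{2}\right) 2 \cdot \frac{1}{6} \left(-33\right) = \left(\frac{15}{2} + 1 - \frac{75}{2}\right) \frac{1}{3} \left(-33\right) = \left(-29\right) \frac{1}{3} \left(-33\right) = \left(- \frac{29}{3}\right) \left(-33\right) = 319$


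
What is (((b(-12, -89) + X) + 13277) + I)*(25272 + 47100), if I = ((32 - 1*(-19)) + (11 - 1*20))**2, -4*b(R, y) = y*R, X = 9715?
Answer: 1772317908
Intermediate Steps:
b(R, y) = -R*y/4 (b(R, y) = -y*R/4 = -R*y/4)
I = 1764 (I = ((32 + 19) + (11 - 20))**2 = (51 - 9)**2 = 42**2 = 1764)
(((b(-12, -89) + X) + 13277) + I)*(25272 + 47100) = (((-1/4*(-12)*(-89) + 9715) + 13277) + 1764)*(25272 + 47100) = (((-267 + 9715) + 13277) + 1764)*72372 = ((9448 + 13277) + 1764)*72372 = (22725 + 1764)*72372 = 24489*72372 = 1772317908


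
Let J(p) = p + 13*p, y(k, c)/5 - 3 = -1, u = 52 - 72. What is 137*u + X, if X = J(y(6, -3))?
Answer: -2600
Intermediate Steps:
u = -20
y(k, c) = 10 (y(k, c) = 15 + 5*(-1) = 15 - 5 = 10)
J(p) = 14*p
X = 140 (X = 14*10 = 140)
137*u + X = 137*(-20) + 140 = -2740 + 140 = -2600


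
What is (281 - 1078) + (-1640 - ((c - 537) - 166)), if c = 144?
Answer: -1878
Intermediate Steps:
(281 - 1078) + (-1640 - ((c - 537) - 166)) = (281 - 1078) + (-1640 - ((144 - 537) - 166)) = -797 + (-1640 - (-393 - 166)) = -797 + (-1640 - 1*(-559)) = -797 + (-1640 + 559) = -797 - 1081 = -1878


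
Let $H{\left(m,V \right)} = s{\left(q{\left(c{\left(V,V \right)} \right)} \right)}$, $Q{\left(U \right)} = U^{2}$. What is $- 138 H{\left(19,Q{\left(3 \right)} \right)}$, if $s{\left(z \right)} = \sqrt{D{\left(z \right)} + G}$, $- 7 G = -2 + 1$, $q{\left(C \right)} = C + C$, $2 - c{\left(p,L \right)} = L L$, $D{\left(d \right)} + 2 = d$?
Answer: $- \frac{138 i \sqrt{7833}}{7} \approx - 1744.8 i$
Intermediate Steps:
$D{\left(d \right)} = -2 + d$
$c{\left(p,L \right)} = 2 - L^{2}$ ($c{\left(p,L \right)} = 2 - L L = 2 - L^{2}$)
$q{\left(C \right)} = 2 C$
$G = \frac{1}{7}$ ($G = - \frac{-2 + 1}{7} = \left(- \frac{1}{7}\right) \left(-1\right) = \frac{1}{7} \approx 0.14286$)
$s{\left(z \right)} = \sqrt{- \frac{13}{7} + z}$ ($s{\left(z \right)} = \sqrt{\left(-2 + z\right) + \frac{1}{7}} = \sqrt{- \frac{13}{7} + z}$)
$H{\left(m,V \right)} = \frac{\sqrt{105 - 98 V^{2}}}{7}$ ($H{\left(m,V \right)} = \frac{\sqrt{-91 + 49 \cdot 2 \left(2 - V^{2}\right)}}{7} = \frac{\sqrt{-91 + 49 \left(4 - 2 V^{2}\right)}}{7} = \frac{\sqrt{-91 - \left(-196 + 98 V^{2}\right)}}{7} = \frac{\sqrt{105 - 98 V^{2}}}{7}$)
$- 138 H{\left(19,Q{\left(3 \right)} \right)} = - 138 \frac{\sqrt{105 - 98 \left(3^{2}\right)^{2}}}{7} = - 138 \frac{\sqrt{105 - 98 \cdot 9^{2}}}{7} = - 138 \frac{\sqrt{105 - 7938}}{7} = - 138 \frac{\sqrt{-7833}}{7} = - 138 \frac{i \sqrt{7833}}{7} = - \frac{138 i \sqrt{7833}}{7}$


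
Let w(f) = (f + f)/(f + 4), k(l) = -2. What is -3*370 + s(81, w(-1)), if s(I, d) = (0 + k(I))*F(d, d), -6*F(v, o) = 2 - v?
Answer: -9982/9 ≈ -1109.1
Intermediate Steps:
F(v, o) = -⅓ + v/6 (F(v, o) = -(2 - v)/6 = -⅓ + v/6)
w(f) = 2*f/(4 + f) (w(f) = (2*f)/(4 + f) = 2*f/(4 + f))
s(I, d) = ⅔ - d/3 (s(I, d) = (0 - 2)*(-⅓ + d/6) = -2*(-⅓ + d/6) = ⅔ - d/3)
-3*370 + s(81, w(-1)) = -3*370 + (⅔ - 2*(-1)/(3*(4 - 1))) = -1110 + (⅔ - 2*(-1)/(3*3)) = -1110 + (⅔ - ⅓*(-⅔)) = -1110 + (⅔ + 2/9) = -1110 + 8/9 = -9982/9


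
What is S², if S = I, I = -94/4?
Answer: 2209/4 ≈ 552.25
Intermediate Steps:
I = -47/2 (I = -94*¼ = -47/2 ≈ -23.500)
S = -47/2 ≈ -23.500
S² = (-47/2)² = 2209/4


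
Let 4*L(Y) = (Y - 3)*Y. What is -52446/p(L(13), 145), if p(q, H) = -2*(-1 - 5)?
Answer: -8741/2 ≈ -4370.5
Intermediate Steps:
L(Y) = Y*(-3 + Y)/4 (L(Y) = ((Y - 3)*Y)/4 = ((-3 + Y)*Y)/4 = (Y*(-3 + Y))/4 = Y*(-3 + Y)/4)
p(q, H) = 12 (p(q, H) = -2*(-6) = 12)
-52446/p(L(13), 145) = -52446/12 = -52446*1/12 = -8741/2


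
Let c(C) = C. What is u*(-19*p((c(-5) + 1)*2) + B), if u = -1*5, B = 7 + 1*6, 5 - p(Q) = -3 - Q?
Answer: -65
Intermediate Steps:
p(Q) = 8 + Q (p(Q) = 5 - (-3 - Q) = 5 + (3 + Q) = 8 + Q)
B = 13 (B = 7 + 6 = 13)
u = -5
u*(-19*p((c(-5) + 1)*2) + B) = -5*(-19*(8 + (-5 + 1)*2) + 13) = -5*(-19*(8 - 4*2) + 13) = -5*(-19*(8 - 8) + 13) = -5*(-19*0 + 13) = -5*(0 + 13) = -5*13 = -65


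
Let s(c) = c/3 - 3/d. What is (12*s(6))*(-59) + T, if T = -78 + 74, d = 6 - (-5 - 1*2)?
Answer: -16336/13 ≈ -1256.6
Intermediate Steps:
d = 13 (d = 6 - (-5 - 2) = 6 - 1*(-7) = 6 + 7 = 13)
s(c) = -3/13 + c/3 (s(c) = c/3 - 3/13 = -3/13 + c/3)
T = -4
(12*s(6))*(-59) + T = (12*(-3/13 + (1/3)*6))*(-59) - 4 = (12*(-3/13 + 2))*(-59) - 4 = (12*(23/13))*(-59) - 4 = (276/13)*(-59) - 4 = -16284/13 - 4 = -16336/13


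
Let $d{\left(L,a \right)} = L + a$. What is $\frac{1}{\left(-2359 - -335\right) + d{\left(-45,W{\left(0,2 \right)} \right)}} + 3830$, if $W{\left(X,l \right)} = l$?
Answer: $\frac{7916609}{2067} \approx 3830.0$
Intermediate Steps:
$\frac{1}{\left(-2359 - -335\right) + d{\left(-45,W{\left(0,2 \right)} \right)}} + 3830 = \frac{1}{\left(-2359 - -335\right) + \left(-45 + 2\right)} + 3830 = \frac{1}{\left(-2359 + 335\right) - 43} + 3830 = \frac{1}{-2024 - 43} + 3830 = \frac{1}{-2067} + 3830 = - \frac{1}{2067} + 3830 = \frac{7916609}{2067}$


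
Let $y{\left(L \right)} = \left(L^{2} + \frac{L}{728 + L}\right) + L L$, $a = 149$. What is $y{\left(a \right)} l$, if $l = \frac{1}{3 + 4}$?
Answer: $\frac{38940703}{6139} \approx 6343.2$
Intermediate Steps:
$l = \frac{1}{7} \approx 0.14286$
$y{\left(L \right)} = 2 L^{2} + \frac{L}{728 + L}$ ($y{\left(L \right)} = \left(L^{2} + \frac{L}{728 + L}\right) + L^{2} = 2 L^{2} + \frac{L}{728 + L}$)
$y{\left(a \right)} l = \frac{149 \left(1 + 2 \cdot 149^{2} + 1456 \cdot 149\right)}{728 + 149} \cdot \frac{1}{7} = \frac{149 \left(1 + 2 \cdot 22201 + 216944\right)}{877} \cdot \frac{1}{7} = 149 \cdot \frac{1}{877} \left(1 + 44402 + 216944\right) \frac{1}{7} = 149 \cdot \frac{1}{877} \cdot 261347 \cdot \frac{1}{7} = \frac{38940703}{877} \cdot \frac{1}{7} = \frac{38940703}{6139}$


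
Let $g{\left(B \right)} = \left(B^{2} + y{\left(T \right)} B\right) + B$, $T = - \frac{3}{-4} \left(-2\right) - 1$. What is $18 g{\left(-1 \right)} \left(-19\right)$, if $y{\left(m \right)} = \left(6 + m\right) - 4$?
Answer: $-171$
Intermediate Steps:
$T = - \frac{5}{2}$ ($T = \left(-3\right) \left(- \frac{1}{4}\right) \left(-2\right) - 1 = \frac{3}{4} \left(-2\right) - 1 = - \frac{3}{2} - 1 = - \frac{5}{2} \approx -2.5$)
$y{\left(m \right)} = 2 + m$
$g{\left(B \right)} = B^{2} + \frac{B}{2}$ ($g{\left(B \right)} = \left(B^{2} + \left(2 - \frac{5}{2}\right) B\right) + B = \left(B^{2} - \frac{B}{2}\right) + B = B^{2} + \frac{B}{2}$)
$18 g{\left(-1 \right)} \left(-19\right) = 18 \left(- (\frac{1}{2} - 1)\right) \left(-19\right) = 18 \left(\left(-1\right) \left(- \frac{1}{2}\right)\right) \left(-19\right) = 18 \cdot \frac{1}{2} \left(-19\right) = 9 \left(-19\right) = -171$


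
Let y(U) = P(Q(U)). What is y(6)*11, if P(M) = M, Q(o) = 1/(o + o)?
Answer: 11/12 ≈ 0.91667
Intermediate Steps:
Q(o) = 1/(2*o)
y(U) = 1/(2*U)
y(6)*11 = ((½)/6)*11 = ((½)*(⅙))*11 = (1/12)*11 = 11/12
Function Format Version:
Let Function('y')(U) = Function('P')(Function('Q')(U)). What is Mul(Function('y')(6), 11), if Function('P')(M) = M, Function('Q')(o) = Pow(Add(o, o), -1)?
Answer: Rational(11, 12) ≈ 0.91667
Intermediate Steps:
Function('Q')(o) = Mul(Rational(1, 2), Pow(o, -1)) (Function('Q')(o) = Pow(Mul(2, o), -1) = Mul(Rational(1, 2), Pow(o, -1)))
Function('y')(U) = Mul(Rational(1, 2), Pow(U, -1))
Mul(Function('y')(6), 11) = Mul(Mul(Rational(1, 2), Pow(6, -1)), 11) = Mul(Mul(Rational(1, 2), Rational(1, 6)), 11) = Mul(Rational(1, 12), 11) = Rational(11, 12)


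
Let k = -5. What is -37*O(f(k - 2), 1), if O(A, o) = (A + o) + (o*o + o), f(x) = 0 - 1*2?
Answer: -37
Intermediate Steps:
f(x) = -2 (f(x) = 0 - 2 = -2)
O(A, o) = A + o² + 2*o (O(A, o) = (A + o) + (o² + o) = (A + o) + (o + o²) = A + o² + 2*o)
-37*O(f(k - 2), 1) = -37*(-2 + 1² + 2*1) = -37*(-2 + 1 + 2) = -37*1 = -37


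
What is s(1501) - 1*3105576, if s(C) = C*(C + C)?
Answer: 1400426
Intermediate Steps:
s(C) = 2*C**2 (s(C) = C*(2*C) = 2*C**2)
s(1501) - 1*3105576 = 2*1501**2 - 1*3105576 = 2*2253001 - 3105576 = 4506002 - 3105576 = 1400426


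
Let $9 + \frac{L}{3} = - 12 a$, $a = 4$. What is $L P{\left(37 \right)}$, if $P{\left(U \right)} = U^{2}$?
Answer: $-234099$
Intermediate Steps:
$L = -171$ ($L = -27 + 3 \left(\left(-12\right) 4\right) = -27 + 3 \left(-48\right) = -27 - 144 = -171$)
$L P{\left(37 \right)} = - 171 \cdot 37^{2} = \left(-171\right) 1369 = -234099$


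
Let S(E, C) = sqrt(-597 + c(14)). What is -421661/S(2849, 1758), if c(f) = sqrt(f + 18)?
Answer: 421661*I/sqrt(597 - 4*sqrt(2)) ≈ 17340.0*I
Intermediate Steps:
c(f) = sqrt(18 + f)
S(E, C) = sqrt(-597 + 4*sqrt(2)) (S(E, C) = sqrt(-597 + sqrt(18 + 14)) = sqrt(-597 + sqrt(32)) = sqrt(-597 + 4*sqrt(2)))
-421661/S(2849, 1758) = -421661/sqrt(-597 + 4*sqrt(2))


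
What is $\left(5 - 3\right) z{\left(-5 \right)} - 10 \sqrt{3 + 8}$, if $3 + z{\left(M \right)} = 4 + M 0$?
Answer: $2 - 10 \sqrt{11} \approx -31.166$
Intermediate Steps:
$z{\left(M \right)} = 1$ ($z{\left(M \right)} = -3 + \left(4 + M 0\right) = -3 + \left(4 + 0\right) = -3 + 4 = 1$)
$\left(5 - 3\right) z{\left(-5 \right)} - 10 \sqrt{3 + 8} = \left(5 - 3\right) 1 - 10 \sqrt{3 + 8} = 2 \cdot 1 - 10 \sqrt{11} = 2 - 10 \sqrt{11}$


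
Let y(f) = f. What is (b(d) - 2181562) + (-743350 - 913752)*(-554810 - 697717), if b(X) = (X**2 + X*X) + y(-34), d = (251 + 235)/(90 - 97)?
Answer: 101702578415134/49 ≈ 2.0756e+12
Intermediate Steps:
d = -486/7 (d = 486/(-7) = 486*(-1/7) = -486/7 ≈ -69.429)
b(X) = -34 + 2*X**2 (b(X) = (X**2 + X*X) - 34 = (X**2 + X**2) - 34 = 2*X**2 - 34 = -34 + 2*X**2)
(b(d) - 2181562) + (-743350 - 913752)*(-554810 - 697717) = ((-34 + 2*(-486/7)**2) - 2181562) + (-743350 - 913752)*(-554810 - 697717) = ((-34 + 2*(236196/49)) - 2181562) - 1657102*(-1252527) = ((-34 + 472392/49) - 2181562) + 2075564996754 = (470726/49 - 2181562) + 2075564996754 = -106425812/49 + 2075564996754 = 101702578415134/49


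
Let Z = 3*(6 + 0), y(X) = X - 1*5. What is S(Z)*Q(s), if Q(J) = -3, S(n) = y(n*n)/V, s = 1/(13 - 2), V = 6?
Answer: -319/2 ≈ -159.50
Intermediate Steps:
y(X) = -5 + X (y(X) = X - 5 = -5 + X)
s = 1/11 ≈ 0.090909
Z = 18 (Z = 3*6 = 18)
S(n) = -⅚ + n²/6 (S(n) = (-5 + n*n)/6 = (-5 + n²)*(⅙) = -⅚ + n²/6)
S(Z)*Q(s) = (-⅚ + (⅙)*18²)*(-3) = (-⅚ + (⅙)*324)*(-3) = (-⅚ + 54)*(-3) = (319/6)*(-3) = -319/2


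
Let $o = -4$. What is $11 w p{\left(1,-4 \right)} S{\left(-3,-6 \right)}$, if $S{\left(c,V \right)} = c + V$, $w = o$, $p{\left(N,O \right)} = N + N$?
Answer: $792$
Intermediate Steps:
$p{\left(N,O \right)} = 2 N$
$w = -4$
$S{\left(c,V \right)} = V + c$
$11 w p{\left(1,-4 \right)} S{\left(-3,-6 \right)} = 11 \left(- 4 \cdot 2 \cdot 1\right) \left(-6 - 3\right) = 11 \left(\left(-4\right) 2\right) \left(-9\right) = 11 \left(-8\right) \left(-9\right) = \left(-88\right) \left(-9\right) = 792$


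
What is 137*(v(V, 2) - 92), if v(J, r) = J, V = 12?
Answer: -10960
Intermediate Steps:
137*(v(V, 2) - 92) = 137*(12 - 92) = 137*(-80) = -10960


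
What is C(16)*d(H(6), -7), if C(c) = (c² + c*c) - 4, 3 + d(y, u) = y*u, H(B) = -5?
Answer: 16256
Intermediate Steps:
d(y, u) = -3 + u*y (d(y, u) = -3 + y*u = -3 + u*y)
C(c) = -4 + 2*c² (C(c) = (c² + c²) - 4 = 2*c² - 4 = -4 + 2*c²)
C(16)*d(H(6), -7) = (-4 + 2*16²)*(-3 - 7*(-5)) = (-4 + 2*256)*(-3 + 35) = (-4 + 512)*32 = 508*32 = 16256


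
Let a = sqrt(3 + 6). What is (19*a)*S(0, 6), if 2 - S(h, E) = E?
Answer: -228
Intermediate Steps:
S(h, E) = 2 - E
a = 3 (a = sqrt(9) = 3)
(19*a)*S(0, 6) = (19*3)*(2 - 1*6) = 57*(2 - 6) = 57*(-4) = -228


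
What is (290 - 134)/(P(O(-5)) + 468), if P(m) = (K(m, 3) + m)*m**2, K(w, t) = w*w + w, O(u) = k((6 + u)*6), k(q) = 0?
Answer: 1/3 ≈ 0.33333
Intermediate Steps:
O(u) = 0
K(w, t) = w + w**2 (K(w, t) = w**2 + w = w + w**2)
P(m) = m**2*(m + m*(1 + m)) (P(m) = (m*(1 + m) + m)*m**2 = (m + m*(1 + m))*m**2 = m**2*(m + m*(1 + m)))
(290 - 134)/(P(O(-5)) + 468) = (290 - 134)/(0**3*(2 + 0) + 468) = 156/(0*2 + 468) = 156/(0 + 468) = 156/468 = 156*(1/468) = 1/3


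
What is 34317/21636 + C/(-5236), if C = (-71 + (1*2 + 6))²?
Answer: 93066/112387 ≈ 0.82808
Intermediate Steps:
C = 3969 (C = (-71 + (2 + 6))² = (-71 + 8)² = (-63)² = 3969)
34317/21636 + C/(-5236) = 34317/21636 + 3969/(-5236) = 34317*(1/21636) + 3969*(-1/5236) = 3813/2404 - 567/748 = 93066/112387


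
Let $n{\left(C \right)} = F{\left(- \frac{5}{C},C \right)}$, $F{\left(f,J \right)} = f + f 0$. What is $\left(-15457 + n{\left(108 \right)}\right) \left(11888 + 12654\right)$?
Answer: $- \frac{20484728831}{54} \approx -3.7935 \cdot 10^{8}$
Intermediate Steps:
$F{\left(f,J \right)} = f$ ($F{\left(f,J \right)} = f + 0 = f$)
$n{\left(C \right)} = - \frac{5}{C}$
$\left(-15457 + n{\left(108 \right)}\right) \left(11888 + 12654\right) = \left(-15457 - \frac{5}{108}\right) \left(11888 + 12654\right) = \left(-15457 - \frac{5}{108}\right) 24542 = \left(- \frac{1669361}{108}\right) 24542 = - \frac{20484728831}{54}$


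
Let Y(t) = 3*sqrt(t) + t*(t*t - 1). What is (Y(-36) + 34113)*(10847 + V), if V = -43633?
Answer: 410054502 - 590148*I ≈ 4.1005e+8 - 5.9015e+5*I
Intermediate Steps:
Y(t) = 3*sqrt(t) + t*(-1 + t**2) (Y(t) = 3*sqrt(t) + t*(t**2 - 1) = 3*sqrt(t) + t*(-1 + t**2))
(Y(-36) + 34113)*(10847 + V) = (((-36)**3 - 1*(-36) + 3*sqrt(-36)) + 34113)*(10847 - 43633) = ((-46656 + 36 + 3*(6*I)) + 34113)*(-32786) = ((-46656 + 36 + 18*I) + 34113)*(-32786) = ((-46620 + 18*I) + 34113)*(-32786) = (-12507 + 18*I)*(-32786) = 410054502 - 590148*I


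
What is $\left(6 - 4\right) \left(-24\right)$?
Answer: $-48$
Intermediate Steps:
$\left(6 - 4\right) \left(-24\right) = 2 \left(-24\right) = -48$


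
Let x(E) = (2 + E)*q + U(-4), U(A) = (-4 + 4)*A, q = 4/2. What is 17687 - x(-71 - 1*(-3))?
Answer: 17819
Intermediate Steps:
q = 2 (q = 4*(½) = 2)
U(A) = 0 (U(A) = 0*A = 0)
x(E) = 4 + 2*E (x(E) = (2 + E)*2 + 0 = (4 + 2*E) + 0 = 4 + 2*E)
17687 - x(-71 - 1*(-3)) = 17687 - (4 + 2*(-71 - 1*(-3))) = 17687 - (4 + 2*(-71 + 3)) = 17687 - (4 + 2*(-68)) = 17687 - (4 - 136) = 17687 - 1*(-132) = 17687 + 132 = 17819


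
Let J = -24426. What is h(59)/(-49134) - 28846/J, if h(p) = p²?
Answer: 222048743/200024514 ≈ 1.1101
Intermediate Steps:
h(59)/(-49134) - 28846/J = 59²/(-49134) - 28846/(-24426) = 3481*(-1/49134) - 28846*(-1/24426) = -3481/49134 + 14423/12213 = 222048743/200024514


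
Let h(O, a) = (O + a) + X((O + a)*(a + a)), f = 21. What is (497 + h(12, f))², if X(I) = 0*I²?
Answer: 280900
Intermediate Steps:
X(I) = 0
h(O, a) = O + a (h(O, a) = (O + a) + 0 = O + a)
(497 + h(12, f))² = (497 + (12 + 21))² = (497 + 33)² = 530² = 280900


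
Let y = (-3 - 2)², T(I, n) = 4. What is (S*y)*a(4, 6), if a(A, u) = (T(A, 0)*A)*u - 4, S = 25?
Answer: 57500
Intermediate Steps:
a(A, u) = -4 + 4*A*u (a(A, u) = (4*A)*u - 4 = 4*A*u - 4 = -4 + 4*A*u)
y = 25 (y = (-5)² = 25)
(S*y)*a(4, 6) = (25*25)*(-4 + 4*4*6) = 625*(-4 + 96) = 625*92 = 57500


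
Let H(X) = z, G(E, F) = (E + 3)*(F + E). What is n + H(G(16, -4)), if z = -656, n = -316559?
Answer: -317215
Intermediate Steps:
G(E, F) = (3 + E)*(E + F)
H(X) = -656
n + H(G(16, -4)) = -316559 - 656 = -317215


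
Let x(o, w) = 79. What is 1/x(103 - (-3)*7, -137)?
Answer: 1/79 ≈ 0.012658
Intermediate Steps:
1/x(103 - (-3)*7, -137) = 1/79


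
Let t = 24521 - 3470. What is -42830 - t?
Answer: -63881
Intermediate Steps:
t = 21051
-42830 - t = -42830 - 1*21051 = -42830 - 21051 = -63881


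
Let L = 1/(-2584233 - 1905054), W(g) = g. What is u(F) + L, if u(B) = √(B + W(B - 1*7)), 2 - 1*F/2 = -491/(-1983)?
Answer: -1/4489287 + √37677/1983 ≈ 0.097885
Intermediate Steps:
L = -1/4489287 (L = 1/(-4489287) = -1/4489287 ≈ -2.2275e-7)
F = 6950/1983 (F = 4 - (-982)/(-1983) = 4 - (-982)*(-1)/1983 = 4 - 2*491/1983 = 4 - 982/1983 = 6950/1983 ≈ 3.5048)
u(B) = √(-7 + 2*B) (u(B) = √(B + (B - 1*7)) = √(B + (B - 7)) = √(B + (-7 + B)) = √(-7 + 2*B))
u(F) + L = √(-7 + 2*(6950/1983)) - 1/4489287 = √(-7 + 13900/1983) - 1/4489287 = √(19/1983) - 1/4489287 = √37677/1983 - 1/4489287 = -1/4489287 + √37677/1983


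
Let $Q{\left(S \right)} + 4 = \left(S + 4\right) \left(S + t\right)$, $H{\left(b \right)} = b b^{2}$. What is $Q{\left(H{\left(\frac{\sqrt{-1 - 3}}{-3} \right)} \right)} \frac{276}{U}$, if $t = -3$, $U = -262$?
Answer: $\frac{539488}{31833} - \frac{368 i}{1179} \approx 16.947 - 0.31213 i$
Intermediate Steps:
$H{\left(b \right)} = b^{3}$
$Q{\left(S \right)} = -4 + \left(-3 + S\right) \left(4 + S\right)$ ($Q{\left(S \right)} = -4 + \left(S + 4\right) \left(S - 3\right) = -4 + \left(4 + S\right) \left(-3 + S\right) = -4 + \left(-3 + S\right) \left(4 + S\right)$)
$Q{\left(H{\left(\frac{\sqrt{-1 - 3}}{-3} \right)} \right)} \frac{276}{U} = \left(-16 + \left(\frac{\sqrt{-1 - 3}}{-3}\right)^{3} + \left(\left(\frac{\sqrt{-1 - 3}}{-3}\right)^{3}\right)^{2}\right) \frac{276}{-262} = \left(-16 + \left(\sqrt{-4} \left(- \frac{1}{3}\right)\right)^{3} + \left(\left(\sqrt{-4} \left(- \frac{1}{3}\right)\right)^{3}\right)^{2}\right) 276 \left(- \frac{1}{262}\right) = \left(-16 + \left(2 i \left(- \frac{1}{3}\right)\right)^{3} + \left(\left(2 i \left(- \frac{1}{3}\right)\right)^{3}\right)^{2}\right) \left(- \frac{138}{131}\right) = \left(-16 + \left(- \frac{2 i}{3}\right)^{3} + \left(\left(- \frac{2 i}{3}\right)^{3}\right)^{2}\right) \left(- \frac{138}{131}\right) = \left(-16 + \frac{8 i}{27} + \left(\frac{8 i}{27}\right)^{2}\right) \left(- \frac{138}{131}\right) = \left(-16 + \frac{8 i}{27} - \frac{64}{729}\right) \left(- \frac{138}{131}\right) = \left(- \frac{11728}{729} + \frac{8 i}{27}\right) \left(- \frac{138}{131}\right) = \frac{539488}{31833} - \frac{368 i}{1179}$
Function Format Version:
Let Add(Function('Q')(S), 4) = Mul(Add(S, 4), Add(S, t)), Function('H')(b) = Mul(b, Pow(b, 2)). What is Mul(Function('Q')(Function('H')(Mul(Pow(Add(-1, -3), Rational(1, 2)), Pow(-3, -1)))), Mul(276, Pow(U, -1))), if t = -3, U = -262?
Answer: Add(Rational(539488, 31833), Mul(Rational(-368, 1179), I)) ≈ Add(16.947, Mul(-0.31213, I))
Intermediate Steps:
Function('H')(b) = Pow(b, 3)
Function('Q')(S) = Add(-4, Mul(Add(-3, S), Add(4, S))) (Function('Q')(S) = Add(-4, Mul(Add(S, 4), Add(S, -3))) = Add(-4, Mul(Add(4, S), Add(-3, S))) = Add(-4, Mul(Add(-3, S), Add(4, S))))
Mul(Function('Q')(Function('H')(Mul(Pow(Add(-1, -3), Rational(1, 2)), Pow(-3, -1)))), Mul(276, Pow(U, -1))) = Mul(Add(-16, Pow(Mul(Pow(Add(-1, -3), Rational(1, 2)), Pow(-3, -1)), 3), Pow(Pow(Mul(Pow(Add(-1, -3), Rational(1, 2)), Pow(-3, -1)), 3), 2)), Mul(276, Pow(-262, -1))) = Mul(Add(-16, Pow(Mul(Pow(-4, Rational(1, 2)), Rational(-1, 3)), 3), Pow(Pow(Mul(Pow(-4, Rational(1, 2)), Rational(-1, 3)), 3), 2)), Mul(276, Rational(-1, 262))) = Mul(Add(-16, Pow(Mul(Mul(2, I), Rational(-1, 3)), 3), Pow(Pow(Mul(Mul(2, I), Rational(-1, 3)), 3), 2)), Rational(-138, 131)) = Mul(Add(-16, Pow(Mul(Rational(-2, 3), I), 3), Pow(Pow(Mul(Rational(-2, 3), I), 3), 2)), Rational(-138, 131)) = Mul(Add(-16, Mul(Rational(8, 27), I), Pow(Mul(Rational(8, 27), I), 2)), Rational(-138, 131)) = Mul(Add(-16, Mul(Rational(8, 27), I), Rational(-64, 729)), Rational(-138, 131)) = Mul(Add(Rational(-11728, 729), Mul(Rational(8, 27), I)), Rational(-138, 131)) = Add(Rational(539488, 31833), Mul(Rational(-368, 1179), I))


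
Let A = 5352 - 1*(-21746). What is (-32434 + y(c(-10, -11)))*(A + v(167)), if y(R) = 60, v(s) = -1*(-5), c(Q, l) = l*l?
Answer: -877432522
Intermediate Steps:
c(Q, l) = l²
v(s) = 5
A = 27098 (A = 5352 + 21746 = 27098)
(-32434 + y(c(-10, -11)))*(A + v(167)) = (-32434 + 60)*(27098 + 5) = -32374*27103 = -877432522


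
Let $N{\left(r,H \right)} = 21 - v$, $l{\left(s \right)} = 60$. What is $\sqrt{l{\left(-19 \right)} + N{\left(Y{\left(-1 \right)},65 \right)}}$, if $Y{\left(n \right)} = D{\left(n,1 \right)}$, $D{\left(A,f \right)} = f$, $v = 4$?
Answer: $\sqrt{77} \approx 8.775$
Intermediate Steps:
$Y{\left(n \right)} = 1$
$N{\left(r,H \right)} = 17$ ($N{\left(r,H \right)} = 21 - 4 = 17$)
$\sqrt{l{\left(-19 \right)} + N{\left(Y{\left(-1 \right)},65 \right)}} = \sqrt{60 + 17} = \sqrt{77}$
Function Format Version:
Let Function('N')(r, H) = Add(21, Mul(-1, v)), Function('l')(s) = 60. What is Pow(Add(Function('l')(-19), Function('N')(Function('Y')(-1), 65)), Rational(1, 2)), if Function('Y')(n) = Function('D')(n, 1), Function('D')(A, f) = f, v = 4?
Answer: Pow(77, Rational(1, 2)) ≈ 8.7750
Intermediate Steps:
Function('Y')(n) = 1
Function('N')(r, H) = 17 (Function('N')(r, H) = Add(21, Mul(-1, 4)) = Add(21, -4) = 17)
Pow(Add(Function('l')(-19), Function('N')(Function('Y')(-1), 65)), Rational(1, 2)) = Pow(Add(60, 17), Rational(1, 2)) = Pow(77, Rational(1, 2))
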